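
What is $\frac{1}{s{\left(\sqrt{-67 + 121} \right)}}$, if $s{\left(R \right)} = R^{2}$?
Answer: $\frac{1}{54} \approx 0.018519$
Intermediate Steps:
$\frac{1}{s{\left(\sqrt{-67 + 121} \right)}} = \frac{1}{\left(\sqrt{-67 + 121}\right)^{2}} = \frac{1}{\left(\sqrt{54}\right)^{2}} = \frac{1}{\left(3 \sqrt{6}\right)^{2}} = \frac{1}{54}$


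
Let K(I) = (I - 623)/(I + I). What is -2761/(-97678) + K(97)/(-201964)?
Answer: 3865362993/136682974316 ≈ 0.028280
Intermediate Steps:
K(I) = (-623 + I)/(2*I) (K(I) = (-623 + I)/((2*I)) = (-623 + I)*(1/(2*I)) = (-623 + I)/(2*I))
-2761/(-97678) + K(97)/(-201964) = -2761/(-97678) + ((½)*(-623 + 97)/97)/(-201964) = -2761*(-1/97678) + ((½)*(1/97)*(-526))*(-1/201964) = 2761/97678 - 263/97*(-1/201964) = 2761/97678 + 263/19590508 = 3865362993/136682974316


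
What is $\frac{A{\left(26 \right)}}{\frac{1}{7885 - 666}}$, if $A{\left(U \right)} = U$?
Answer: $187694$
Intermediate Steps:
$\frac{A{\left(26 \right)}}{\frac{1}{7885 - 666}} = \frac{26}{\frac{1}{7885 - 666}} = \frac{26}{\frac{1}{7219}} = 26 \frac{1}{\frac{1}{7219}} = 26 \cdot 7219 = 187694$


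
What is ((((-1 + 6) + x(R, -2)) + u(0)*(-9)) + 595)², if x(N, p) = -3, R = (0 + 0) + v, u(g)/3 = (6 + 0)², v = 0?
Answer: 140625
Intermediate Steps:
u(g) = 108 (u(g) = 3*(6 + 0)² = 3*6² = 3*36 = 108)
R = 0 (R = (0 + 0) + 0 = 0 + 0 = 0)
((((-1 + 6) + x(R, -2)) + u(0)*(-9)) + 595)² = ((((-1 + 6) - 3) + 108*(-9)) + 595)² = (((5 - 3) - 972) + 595)² = ((2 - 972) + 595)² = (-970 + 595)² = (-375)² = 140625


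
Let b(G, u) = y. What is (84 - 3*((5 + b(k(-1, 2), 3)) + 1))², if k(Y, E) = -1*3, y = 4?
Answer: 2916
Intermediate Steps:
k(Y, E) = -3
b(G, u) = 4
(84 - 3*((5 + b(k(-1, 2), 3)) + 1))² = (84 - 3*((5 + 4) + 1))² = (84 - 3*(9 + 1))² = (84 - 3*10)² = (84 - 30)² = 54² = 2916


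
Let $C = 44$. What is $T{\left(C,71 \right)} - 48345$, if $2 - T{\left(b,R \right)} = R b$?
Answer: $-51467$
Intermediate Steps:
$T{\left(b,R \right)} = 2 - R b$
$T{\left(C,71 \right)} - 48345 = \left(2 - 71 \cdot 44\right) - 48345 = \left(2 - 3124\right) - 48345 = -3122 - 48345 = -51467$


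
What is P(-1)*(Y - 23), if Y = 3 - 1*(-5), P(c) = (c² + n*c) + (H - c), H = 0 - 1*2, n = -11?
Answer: -165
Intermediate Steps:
H = -2 (H = 0 - 2 = -2)
P(c) = -2 + c² - 12*c (P(c) = (c² - 11*c) + (-2 - c) = -2 + c² - 12*c)
Y = 8 (Y = 3 + 5 = 8)
P(-1)*(Y - 23) = (-2 + (-1)² - 12*(-1))*(8 - 23) = (-2 + 1 + 12)*(-15) = 11*(-15) = -165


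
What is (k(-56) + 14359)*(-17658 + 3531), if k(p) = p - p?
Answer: -202849593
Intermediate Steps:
k(p) = 0
(k(-56) + 14359)*(-17658 + 3531) = (0 + 14359)*(-17658 + 3531) = 14359*(-14127) = -202849593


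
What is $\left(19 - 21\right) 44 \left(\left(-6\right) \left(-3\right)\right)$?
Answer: $-1584$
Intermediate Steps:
$\left(19 - 21\right) 44 \left(\left(-6\right) \left(-3\right)\right) = \left(19 - 21\right) 44 \cdot 18 = \left(-2\right) 44 \cdot 18 = \left(-88\right) 18 = -1584$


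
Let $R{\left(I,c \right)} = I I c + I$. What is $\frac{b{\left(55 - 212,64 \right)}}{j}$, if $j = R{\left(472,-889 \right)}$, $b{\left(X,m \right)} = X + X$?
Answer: $\frac{157}{99027252} \approx 1.5854 \cdot 10^{-6}$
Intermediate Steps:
$R{\left(I,c \right)} = I + c I^{2}$ ($R{\left(I,c \right)} = I^{2} c + I = c I^{2} + I = I + c I^{2}$)
$b{\left(X,m \right)} = 2 X$
$j = -198054504$ ($j = 472 \left(1 + 472 \left(-889\right)\right) = 472 \left(1 - 419608\right) = 472 \left(-419607\right) = -198054504$)
$\frac{b{\left(55 - 212,64 \right)}}{j} = \frac{2 \left(55 - 212\right)}{-198054504} = 2 \left(55 - 212\right) \left(- \frac{1}{198054504}\right) = 2 \left(-157\right) \left(- \frac{1}{198054504}\right) = \left(-314\right) \left(- \frac{1}{198054504}\right) = \frac{157}{99027252}$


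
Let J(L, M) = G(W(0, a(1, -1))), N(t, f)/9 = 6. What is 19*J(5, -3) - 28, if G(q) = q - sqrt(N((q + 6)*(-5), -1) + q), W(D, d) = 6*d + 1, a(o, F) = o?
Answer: 105 - 19*sqrt(61) ≈ -43.395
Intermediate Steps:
N(t, f) = 54 (N(t, f) = 9*6 = 54)
W(D, d) = 1 + 6*d
G(q) = q - sqrt(54 + q)
J(L, M) = 7 - sqrt(61) (J(L, M) = (1 + 6*1) - sqrt(54 + (1 + 6*1)) = (1 + 6) - sqrt(54 + (1 + 6)) = 7 - sqrt(54 + 7) = 7 - sqrt(61))
19*J(5, -3) - 28 = 19*(7 - sqrt(61)) - 28 = (133 - 19*sqrt(61)) - 28 = 105 - 19*sqrt(61)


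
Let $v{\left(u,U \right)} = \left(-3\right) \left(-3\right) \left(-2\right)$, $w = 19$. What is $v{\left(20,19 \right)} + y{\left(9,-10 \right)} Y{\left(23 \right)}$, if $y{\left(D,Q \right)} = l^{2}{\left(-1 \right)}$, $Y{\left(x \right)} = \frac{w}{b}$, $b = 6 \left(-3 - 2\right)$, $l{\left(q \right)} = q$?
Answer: $- \frac{559}{30} \approx -18.633$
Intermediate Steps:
$b = -30$ ($b = 6 \left(-5\right) = -30$)
$Y{\left(x \right)} = - \frac{19}{30}$ ($Y{\left(x \right)} = \frac{19}{-30} = 19 \left(- \frac{1}{30}\right) = - \frac{19}{30}$)
$v{\left(u,U \right)} = -18$ ($v{\left(u,U \right)} = 9 \left(-2\right) = -18$)
$y{\left(D,Q \right)} = 1$ ($y{\left(D,Q \right)} = \left(-1\right)^{2} = 1$)
$v{\left(20,19 \right)} + y{\left(9,-10 \right)} Y{\left(23 \right)} = -18 + 1 \left(- \frac{19}{30}\right) = -18 - \frac{19}{30} = - \frac{559}{30}$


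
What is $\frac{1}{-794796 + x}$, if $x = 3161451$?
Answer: $\frac{1}{2366655} \approx 4.2254 \cdot 10^{-7}$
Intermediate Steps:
$\frac{1}{-794796 + x} = \frac{1}{-794796 + 3161451} = \frac{1}{2366655}$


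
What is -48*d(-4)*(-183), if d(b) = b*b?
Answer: 140544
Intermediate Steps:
d(b) = b²
-48*d(-4)*(-183) = -48*(-4)²*(-183) = -48*16*(-183) = -768*(-183) = 140544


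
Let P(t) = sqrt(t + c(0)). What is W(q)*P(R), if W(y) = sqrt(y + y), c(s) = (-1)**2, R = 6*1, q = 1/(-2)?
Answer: I*sqrt(7) ≈ 2.6458*I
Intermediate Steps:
q = -1/2 ≈ -0.50000
R = 6
c(s) = 1
P(t) = sqrt(1 + t) (P(t) = sqrt(t + 1) = sqrt(1 + t))
W(y) = sqrt(2)*sqrt(y) (W(y) = sqrt(2*y) = sqrt(2)*sqrt(y))
W(q)*P(R) = (sqrt(2)*sqrt(-1/2))*sqrt(1 + 6) = (sqrt(2)*(I*sqrt(2)/2))*sqrt(7) = I*sqrt(7)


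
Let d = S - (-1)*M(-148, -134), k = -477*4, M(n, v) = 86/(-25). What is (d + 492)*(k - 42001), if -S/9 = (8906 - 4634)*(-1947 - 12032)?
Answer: -589988855557726/25 ≈ -2.3600e+13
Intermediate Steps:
M(n, v) = -86/25 (M(n, v) = 86*(-1/25) = -86/25)
k = -1908
S = 537464592 (S = -9*(8906 - 4634)*(-1947 - 12032) = -38448*(-13979) = -9*(-59718288) = 537464592)
d = 13436614714/25 (d = 537464592 - (-1)*(-86)/25 = 537464592 - 1*86/25 = 537464592 - 86/25 = 13436614714/25 ≈ 5.3746e+8)
(d + 492)*(k - 42001) = (13436614714/25 + 492)*(-1908 - 42001) = (13436627014/25)*(-43909) = -589988855557726/25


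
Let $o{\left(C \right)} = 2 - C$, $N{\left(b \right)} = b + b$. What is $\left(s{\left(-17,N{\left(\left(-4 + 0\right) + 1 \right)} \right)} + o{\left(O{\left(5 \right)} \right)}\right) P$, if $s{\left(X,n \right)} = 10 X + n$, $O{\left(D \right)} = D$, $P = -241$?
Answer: $43139$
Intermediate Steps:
$N{\left(b \right)} = 2 b$
$s{\left(X,n \right)} = n + 10 X$
$\left(s{\left(-17,N{\left(\left(-4 + 0\right) + 1 \right)} \right)} + o{\left(O{\left(5 \right)} \right)}\right) P = \left(\left(2 \left(\left(-4 + 0\right) + 1\right) + 10 \left(-17\right)\right) + \left(2 - 5\right)\right) \left(-241\right) = \left(\left(2 \left(-4 + 1\right) - 170\right) + \left(2 - 5\right)\right) \left(-241\right) = \left(\left(2 \left(-3\right) - 170\right) - 3\right) \left(-241\right) = \left(\left(-6 - 170\right) - 3\right) \left(-241\right) = \left(-176 - 3\right) \left(-241\right) = \left(-179\right) \left(-241\right) = 43139$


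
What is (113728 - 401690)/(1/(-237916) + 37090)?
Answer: -68510767192/8824304439 ≈ -7.7639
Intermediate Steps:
(113728 - 401690)/(1/(-237916) + 37090) = -287962/(-1/237916 + 37090) = -287962/8824304439/237916 = -287962*237916/8824304439 = -68510767192/8824304439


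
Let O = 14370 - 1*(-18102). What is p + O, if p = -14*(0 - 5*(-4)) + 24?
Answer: 32216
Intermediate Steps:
p = -256 (p = -14*(0 + 20) + 24 = -14*20 + 24 = -280 + 24 = -256)
O = 32472 (O = 14370 + 18102 = 32472)
p + O = -256 + 32472 = 32216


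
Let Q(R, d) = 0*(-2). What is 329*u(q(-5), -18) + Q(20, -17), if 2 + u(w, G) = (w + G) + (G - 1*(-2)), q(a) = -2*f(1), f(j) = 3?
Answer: -13818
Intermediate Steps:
q(a) = -6 (q(a) = -2*3 = -6)
u(w, G) = w + 2*G (u(w, G) = -2 + ((w + G) + (G - 1*(-2))) = -2 + ((G + w) + (G + 2)) = -2 + ((G + w) + (2 + G)) = -2 + (2 + w + 2*G) = w + 2*G)
Q(R, d) = 0
329*u(q(-5), -18) + Q(20, -17) = 329*(-6 + 2*(-18)) + 0 = 329*(-6 - 36) + 0 = 329*(-42) + 0 = -13818 + 0 = -13818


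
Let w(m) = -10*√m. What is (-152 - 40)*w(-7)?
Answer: 1920*I*√7 ≈ 5079.8*I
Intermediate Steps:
(-152 - 40)*w(-7) = (-152 - 40)*(-10*I*√7) = -(-1920)*I*√7 = 1920*I*√7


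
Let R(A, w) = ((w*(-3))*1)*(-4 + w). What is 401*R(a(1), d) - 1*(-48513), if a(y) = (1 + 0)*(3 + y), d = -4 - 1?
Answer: -5622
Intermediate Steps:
d = -5
a(y) = 3 + y (a(y) = 1*(3 + y) = 3 + y)
R(A, w) = -3*w*(-4 + w) (R(A, w) = (-3*w*1)*(-4 + w) = (-3*w)*(-4 + w) = -3*w*(-4 + w))
401*R(a(1), d) - 1*(-48513) = 401*(3*(-5)*(4 - 1*(-5))) - 1*(-48513) = 401*(3*(-5)*(4 + 5)) + 48513 = 401*(3*(-5)*9) + 48513 = 401*(-135) + 48513 = -54135 + 48513 = -5622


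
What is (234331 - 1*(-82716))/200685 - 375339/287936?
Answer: 15964337777/57784436160 ≈ 0.27627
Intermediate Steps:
(234331 - 1*(-82716))/200685 - 375339/287936 = (234331 + 82716)*(1/200685) - 375339*1/287936 = 317047*(1/200685) - 375339/287936 = 317047/200685 - 375339/287936 = 15964337777/57784436160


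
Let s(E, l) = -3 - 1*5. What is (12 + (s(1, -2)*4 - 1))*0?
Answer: 0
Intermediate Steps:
s(E, l) = -8 (s(E, l) = -3 - 5 = -8)
(12 + (s(1, -2)*4 - 1))*0 = (12 + (-8*4 - 1))*0 = (12 + (-32 - 1))*0 = (12 - 33)*0 = -21*0 = 0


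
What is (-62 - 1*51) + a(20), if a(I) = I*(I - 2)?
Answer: 247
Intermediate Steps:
a(I) = I*(-2 + I)
(-62 - 1*51) + a(20) = (-62 - 1*51) + 20*(-2 + 20) = (-62 - 51) + 20*18 = -113 + 360 = 247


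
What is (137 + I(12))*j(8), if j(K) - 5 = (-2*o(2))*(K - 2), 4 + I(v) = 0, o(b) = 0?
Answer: 665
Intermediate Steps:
I(v) = -4 (I(v) = -4 + 0 = -4)
j(K) = 5 (j(K) = 5 + (-2*0)*(K - 2) = 5 + 0*(-2 + K) = 5 + 0 = 5)
(137 + I(12))*j(8) = (137 - 4)*5 = 133*5 = 665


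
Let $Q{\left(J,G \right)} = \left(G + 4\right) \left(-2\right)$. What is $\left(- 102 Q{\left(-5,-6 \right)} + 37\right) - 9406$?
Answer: $-9777$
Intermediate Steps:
$Q{\left(J,G \right)} = -8 - 2 G$ ($Q{\left(J,G \right)} = \left(4 + G\right) \left(-2\right) = -8 - 2 G$)
$\left(- 102 Q{\left(-5,-6 \right)} + 37\right) - 9406 = \left(- 102 \left(-8 - -12\right) + 37\right) - 9406 = \left(- 102 \left(-8 + 12\right) + 37\right) - 9406 = \left(\left(-102\right) 4 + 37\right) - 9406 = \left(-408 + 37\right) - 9406 = -371 - 9406 = -9777$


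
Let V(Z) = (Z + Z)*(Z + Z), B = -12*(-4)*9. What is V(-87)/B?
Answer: 841/12 ≈ 70.083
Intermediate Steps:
B = 432 (B = 48*9 = 432)
V(Z) = 4*Z² (V(Z) = (2*Z)*(2*Z) = 4*Z²)
V(-87)/B = (4*(-87)²)/432 = (4*7569)*(1/432) = 30276*(1/432) = 841/12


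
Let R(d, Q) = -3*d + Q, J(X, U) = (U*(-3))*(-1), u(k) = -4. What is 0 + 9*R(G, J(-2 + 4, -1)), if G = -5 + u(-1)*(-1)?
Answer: 0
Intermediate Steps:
G = -1 (G = -5 - 4*(-1) = -5 + 4 = -1)
J(X, U) = 3*U (J(X, U) = -3*U*(-1) = 3*U)
R(d, Q) = Q - 3*d
0 + 9*R(G, J(-2 + 4, -1)) = 0 + 9*(3*(-1) - 3*(-1)) = 0 + 9*(-3 + 3) = 0 + 9*0 = 0 + 0 = 0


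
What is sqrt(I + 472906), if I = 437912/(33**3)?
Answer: sqrt(560843607522)/1089 ≈ 687.69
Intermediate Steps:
I = 437912/35937 ≈ 12.186
sqrt(I + 472906) = sqrt(437912/35937 + 472906) = sqrt(16995260834/35937) = sqrt(560843607522)/1089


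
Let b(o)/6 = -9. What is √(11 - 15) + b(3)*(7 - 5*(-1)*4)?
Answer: -1458 + 2*I ≈ -1458.0 + 2.0*I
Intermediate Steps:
b(o) = -54 (b(o) = 6*(-9) = -54)
√(11 - 15) + b(3)*(7 - 5*(-1)*4) = √(11 - 15) - 54*(7 - 5*(-1)*4) = √(-4) - 54*(7 + 5*4) = 2*I - 54*(7 + 20) = 2*I - 54*27 = 2*I - 1458 = -1458 + 2*I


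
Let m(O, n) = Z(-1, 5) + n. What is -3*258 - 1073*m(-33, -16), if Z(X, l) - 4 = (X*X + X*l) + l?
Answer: 11029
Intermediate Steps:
Z(X, l) = 4 + l + X² + X*l (Z(X, l) = 4 + ((X*X + X*l) + l) = 4 + ((X² + X*l) + l) = 4 + (l + X² + X*l) = 4 + l + X² + X*l)
m(O, n) = 5 + n (m(O, n) = (4 + 5 + (-1)² - 1*5) + n = (4 + 5 + 1 - 5) + n = 5 + n)
-3*258 - 1073*m(-33, -16) = -3*258 - 1073*(5 - 16) = -774 - 1073*(-11) = -774 + 11803 = 11029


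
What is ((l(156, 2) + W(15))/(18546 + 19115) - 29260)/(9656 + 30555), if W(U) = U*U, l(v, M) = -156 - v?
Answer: -1101960947/1514386471 ≈ -0.72766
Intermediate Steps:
W(U) = U²
((l(156, 2) + W(15))/(18546 + 19115) - 29260)/(9656 + 30555) = (((-156 - 1*156) + 15²)/(18546 + 19115) - 29260)/(9656 + 30555) = (((-156 - 156) + 225)/37661 - 29260)/40211 = ((-312 + 225)*(1/37661) - 29260)*(1/40211) = (-87*1/37661 - 29260)*(1/40211) = (-87/37661 - 29260)*(1/40211) = -1101960947/37661*1/40211 = -1101960947/1514386471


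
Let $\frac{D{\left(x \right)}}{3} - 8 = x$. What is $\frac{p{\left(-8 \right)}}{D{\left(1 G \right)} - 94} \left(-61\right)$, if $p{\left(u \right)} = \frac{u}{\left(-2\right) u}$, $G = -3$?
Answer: $- \frac{61}{158} \approx -0.38608$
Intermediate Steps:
$D{\left(x \right)} = 24 + 3 x$
$p{\left(u \right)} = - \frac{1}{2}$ ($p{\left(u \right)} = u \left(- \frac{1}{2 u}\right) = - \frac{1}{2}$)
$\frac{p{\left(-8 \right)}}{D{\left(1 G \right)} - 94} \left(-61\right) = - \frac{1}{2 \left(\left(24 + 3 \cdot 1 \left(-3\right)\right) - 94\right)} \left(-61\right) = - \frac{1}{2 \left(\left(24 + 3 \left(-3\right)\right) - 94\right)} \left(-61\right) = - \frac{1}{2 \left(\left(24 - 9\right) - 94\right)} \left(-61\right) = - \frac{1}{2 \left(15 - 94\right)} \left(-61\right) = - \frac{1}{2 \left(-79\right)} \left(-61\right) = \left(- \frac{1}{2}\right) \left(- \frac{1}{79}\right) \left(-61\right) = \frac{1}{158} \left(-61\right) = - \frac{61}{158}$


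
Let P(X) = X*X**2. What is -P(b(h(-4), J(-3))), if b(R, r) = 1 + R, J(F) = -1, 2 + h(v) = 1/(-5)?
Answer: 216/125 ≈ 1.7280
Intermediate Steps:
h(v) = -11/5 (h(v) = -2 + 1/(-5) = -2 - 1/5 = -11/5)
P(X) = X**3
-P(b(h(-4), J(-3))) = -(1 - 11/5)**3 = -(-6/5)**3 = -1*(-216/125) = 216/125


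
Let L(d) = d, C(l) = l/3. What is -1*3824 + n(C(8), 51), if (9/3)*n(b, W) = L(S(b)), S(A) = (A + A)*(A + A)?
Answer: -102992/27 ≈ -3814.5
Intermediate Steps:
C(l) = l/3 (C(l) = l*(⅓) = l/3)
S(A) = 4*A² (S(A) = (2*A)*(2*A) = 4*A²)
n(b, W) = 4*b²/3 (n(b, W) = (4*b²)/3 = 4*b²/3)
-1*3824 + n(C(8), 51) = -1*3824 + 4*((⅓)*8)²/3 = -3824 + 4*(8/3)²/3 = -3824 + (4/3)*(64/9) = -3824 + 256/27 = -102992/27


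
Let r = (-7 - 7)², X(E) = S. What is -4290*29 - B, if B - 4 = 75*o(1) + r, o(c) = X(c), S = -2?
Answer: -124460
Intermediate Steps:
X(E) = -2
o(c) = -2
r = 196 (r = (-14)² = 196)
B = 50 (B = 4 + (75*(-2) + 196) = 4 + (-150 + 196) = 4 + 46 = 50)
-4290*29 - B = -4290*29 - 1*50 = -124410 - 50 = -124460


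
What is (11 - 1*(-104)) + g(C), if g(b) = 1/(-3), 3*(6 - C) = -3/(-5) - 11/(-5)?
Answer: 344/3 ≈ 114.67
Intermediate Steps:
C = 76/15 (C = 6 - (-3/(-5) - 11/(-5))/3 = 6 - (-3*(-1/5) - 11*(-1/5))/3 = 6 - (3/5 + 11/5)/3 = 6 - 1/3*14/5 = 6 - 14/15 = 76/15 ≈ 5.0667)
g(b) = -1/3
(11 - 1*(-104)) + g(C) = (11 - 1*(-104)) - 1/3 = (11 + 104) - 1/3 = 115 - 1/3 = 344/3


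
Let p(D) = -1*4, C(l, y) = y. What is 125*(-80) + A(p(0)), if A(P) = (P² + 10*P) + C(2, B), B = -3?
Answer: -10027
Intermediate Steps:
p(D) = -4
A(P) = -3 + P² + 10*P (A(P) = (P² + 10*P) - 3 = -3 + P² + 10*P)
125*(-80) + A(p(0)) = 125*(-80) + (-3 + (-4)² + 10*(-4)) = -10000 + (-3 + 16 - 40) = -10000 - 27 = -10027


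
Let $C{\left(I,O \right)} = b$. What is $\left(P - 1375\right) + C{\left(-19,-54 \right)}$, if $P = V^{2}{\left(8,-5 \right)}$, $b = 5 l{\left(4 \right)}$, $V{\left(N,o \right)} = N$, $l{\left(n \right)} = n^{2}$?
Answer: $-1231$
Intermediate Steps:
$b = 80$ ($b = 5 \cdot 4^{2} = 5 \cdot 16 = 80$)
$C{\left(I,O \right)} = 80$
$P = 64$ ($P = 8^{2} = 64$)
$\left(P - 1375\right) + C{\left(-19,-54 \right)} = \left(64 - 1375\right) + 80 = -1311 + 80 = -1231$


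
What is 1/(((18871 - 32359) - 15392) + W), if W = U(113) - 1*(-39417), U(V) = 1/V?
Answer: 113/1190682 ≈ 9.4904e-5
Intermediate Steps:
W = 4454122/113 (W = 1/113 - 1*(-39417) = 1/113 + 39417 = 4454122/113 ≈ 39417.)
1/(((18871 - 32359) - 15392) + W) = 1/(((18871 - 32359) - 15392) + 4454122/113) = 1/((-13488 - 15392) + 4454122/113) = 1/(-28880 + 4454122/113) = 1/(1190682/113) = 113/1190682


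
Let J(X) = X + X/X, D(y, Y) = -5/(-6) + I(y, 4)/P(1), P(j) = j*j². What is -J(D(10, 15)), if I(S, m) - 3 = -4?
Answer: -⅚ ≈ -0.83333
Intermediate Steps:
I(S, m) = -1 (I(S, m) = 3 - 4 = -1)
P(j) = j³
D(y, Y) = -⅙ (D(y, Y) = -5/(-6) - 1/(1³) = -5*(-⅙) - 1/1 = ⅚ - 1*1 = ⅚ - 1 = -⅙)
J(X) = 1 + X (J(X) = X + 1 = 1 + X)
-J(D(10, 15)) = -(1 - ⅙) = -1*⅚ = -⅚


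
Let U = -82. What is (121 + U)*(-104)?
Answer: -4056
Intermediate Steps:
(121 + U)*(-104) = (121 - 82)*(-104) = 39*(-104) = -4056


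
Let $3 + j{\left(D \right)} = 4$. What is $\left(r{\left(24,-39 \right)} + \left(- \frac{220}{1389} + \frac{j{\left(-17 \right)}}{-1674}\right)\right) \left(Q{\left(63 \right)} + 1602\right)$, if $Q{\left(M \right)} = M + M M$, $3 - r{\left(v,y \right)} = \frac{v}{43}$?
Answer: $\frac{23813954273}{1851537} \approx 12862.0$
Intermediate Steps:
$j{\left(D \right)} = 1$ ($j{\left(D \right)} = -3 + 4 = 1$)
$r{\left(v,y \right)} = 3 - \frac{v}{43}$
$Q{\left(M \right)} = M + M^{2}$
$\left(r{\left(24,-39 \right)} + \left(- \frac{220}{1389} + \frac{j{\left(-17 \right)}}{-1674}\right)\right) \left(Q{\left(63 \right)} + 1602\right) = \left(\left(3 - \frac{24}{43}\right) + \left(- \frac{220}{1389} + 1 \frac{1}{-1674}\right)\right) \left(63 \left(1 + 63\right) + 1602\right) = \left(\left(3 - \frac{24}{43}\right) + \left(\left(-220\right) \frac{1}{1389} + 1 \left(- \frac{1}{1674}\right)\right)\right) \left(63 \cdot 64 + 1602\right) = \left(\frac{105}{43} - \frac{123223}{775062}\right) \left(4032 + 1602\right) = \left(\frac{105}{43} - \frac{123223}{775062}\right) 5634 = \frac{76082921}{33327666} \cdot 5634 = \frac{23813954273}{1851537}$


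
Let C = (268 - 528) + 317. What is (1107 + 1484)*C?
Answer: 147687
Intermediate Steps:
C = 57 (C = -260 + 317 = 57)
(1107 + 1484)*C = (1107 + 1484)*57 = 2591*57 = 147687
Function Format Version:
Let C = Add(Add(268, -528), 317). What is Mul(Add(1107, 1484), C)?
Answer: 147687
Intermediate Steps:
C = 57 (C = Add(-260, 317) = 57)
Mul(Add(1107, 1484), C) = Mul(Add(1107, 1484), 57) = Mul(2591, 57) = 147687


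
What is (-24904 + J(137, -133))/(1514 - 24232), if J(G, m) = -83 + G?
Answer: 12425/11359 ≈ 1.0938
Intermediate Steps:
(-24904 + J(137, -133))/(1514 - 24232) = (-24904 + (-83 + 137))/(1514 - 24232) = (-24904 + 54)/(-22718) = -24850*(-1/22718) = 12425/11359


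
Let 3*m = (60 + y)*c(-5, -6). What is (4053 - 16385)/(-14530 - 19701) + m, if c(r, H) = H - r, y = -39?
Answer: -227285/34231 ≈ -6.6397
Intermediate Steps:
m = -7 (m = ((60 - 39)*(-6 - 1*(-5)))/3 = (21*(-6 + 5))/3 = (21*(-1))/3 = (⅓)*(-21) = -7)
(4053 - 16385)/(-14530 - 19701) + m = (4053 - 16385)/(-14530 - 19701) - 7 = -12332/(-34231) - 7 = -12332*(-1/34231) - 7 = 12332/34231 - 7 = -227285/34231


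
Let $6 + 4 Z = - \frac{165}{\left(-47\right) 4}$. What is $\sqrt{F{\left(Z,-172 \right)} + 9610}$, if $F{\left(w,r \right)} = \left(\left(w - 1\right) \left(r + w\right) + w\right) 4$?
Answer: $\frac{\sqrt{1581375689}}{376} \approx 105.76$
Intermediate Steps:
$Z = - \frac{963}{752}$ ($Z = - \frac{3}{2} + \frac{\left(-165\right) \frac{1}{\left(-47\right) 4}}{4} = - \frac{3}{2} + \frac{\left(-165\right) \frac{1}{-188}}{4} = - \frac{3}{2} + \frac{\left(-165\right) \left(- \frac{1}{188}\right)}{4} = - \frac{3}{2} + \frac{1}{4} \cdot \frac{165}{188} = - \frac{3}{2} + \frac{165}{752} = - \frac{963}{752} \approx -1.2806$)
$F{\left(w,r \right)} = 4 w + 4 \left(-1 + w\right) \left(r + w\right)$ ($F{\left(w,r \right)} = \left(\left(-1 + w\right) \left(r + w\right) + w\right) 4 = \left(w + \left(-1 + w\right) \left(r + w\right)\right) 4 = 4 w + 4 \left(-1 + w\right) \left(r + w\right)$)
$\sqrt{F{\left(Z,-172 \right)} + 9610} = \sqrt{\left(\left(-4\right) \left(-172\right) + 4 \left(- \frac{963}{752}\right)^{2} + 4 \left(-172\right) \left(- \frac{963}{752}\right)\right) + 9610} = \sqrt{\left(688 + 4 \cdot \frac{927369}{565504} + \frac{41409}{47}\right) + 9610} = \sqrt{\left(688 + \frac{927369}{141376} + \frac{41409}{47}\right) + 9610} = \sqrt{\frac{222752329}{141376} + 9610} = \sqrt{\frac{1581375689}{141376}} = \frac{\sqrt{1581375689}}{376}$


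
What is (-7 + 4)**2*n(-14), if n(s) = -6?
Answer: -54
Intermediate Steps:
(-7 + 4)**2*n(-14) = (-7 + 4)**2*(-6) = (-3)**2*(-6) = 9*(-6) = -54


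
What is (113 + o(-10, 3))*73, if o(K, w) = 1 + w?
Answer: 8541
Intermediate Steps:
(113 + o(-10, 3))*73 = (113 + (1 + 3))*73 = (113 + 4)*73 = 117*73 = 8541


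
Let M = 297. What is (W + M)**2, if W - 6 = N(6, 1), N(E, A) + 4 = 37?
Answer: 112896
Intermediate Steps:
N(E, A) = 33 (N(E, A) = -4 + 37 = 33)
W = 39 (W = 6 + 33 = 39)
(W + M)**2 = (39 + 297)**2 = 336**2 = 112896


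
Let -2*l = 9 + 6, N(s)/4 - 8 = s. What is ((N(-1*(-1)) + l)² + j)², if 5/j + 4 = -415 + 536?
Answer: 144516303409/219024 ≈ 6.5982e+5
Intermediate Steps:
N(s) = 32 + 4*s
l = -15/2 (l = -(9 + 6)/2 = -½*15 = -15/2 ≈ -7.5000)
j = 5/117 (j = 5/(-4 + (-415 + 536)) = 5/(-4 + 121) = 5/117 ≈ 0.042735)
((N(-1*(-1)) + l)² + j)² = (((32 + 4*(-1*(-1))) - 15/2)² + 5/117)² = (((32 + 4*1) - 15/2)² + 5/117)² = (((32 + 4) - 15/2)² + 5/117)² = ((36 - 15/2)² + 5/117)² = ((57/2)² + 5/117)² = (3249/4 + 5/117)² = (380153/468)² = 144516303409/219024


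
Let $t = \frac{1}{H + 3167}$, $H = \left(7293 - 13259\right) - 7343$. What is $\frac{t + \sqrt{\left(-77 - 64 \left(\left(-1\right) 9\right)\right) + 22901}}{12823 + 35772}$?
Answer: $- \frac{1}{492850490} + \frac{6 \sqrt{26}}{9719} \approx 0.0031479$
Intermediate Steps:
$H = -13309$ ($H = -5966 - 7343 = -13309$)
$t = - \frac{1}{10142}$ ($t = \frac{1}{-13309 + 3167} = \frac{1}{-10142} = - \frac{1}{10142} \approx -9.86 \cdot 10^{-5}$)
$\frac{t + \sqrt{\left(-77 - 64 \left(\left(-1\right) 9\right)\right) + 22901}}{12823 + 35772} = \frac{- \frac{1}{10142} + \sqrt{\left(-77 - 64 \left(\left(-1\right) 9\right)\right) + 22901}}{12823 + 35772} = \frac{- \frac{1}{10142} + \sqrt{\left(-77 - -576\right) + 22901}}{48595} = \left(- \frac{1}{10142} + \sqrt{\left(-77 + 576\right) + 22901}\right) \frac{1}{48595} = \left(- \frac{1}{10142} + \sqrt{499 + 22901}\right) \frac{1}{48595} = \left(- \frac{1}{10142} + \sqrt{23400}\right) \frac{1}{48595} = \left(- \frac{1}{10142} + 30 \sqrt{26}\right) \frac{1}{48595} = - \frac{1}{492850490} + \frac{6 \sqrt{26}}{9719}$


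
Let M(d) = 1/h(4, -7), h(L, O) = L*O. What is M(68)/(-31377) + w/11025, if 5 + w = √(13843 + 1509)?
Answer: -41731/92248380 + 2*√3838/11025 ≈ 0.010786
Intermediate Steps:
M(d) = -1/28 (M(d) = 1/(4*(-7)) = 1/(-28) = -1/28)
w = -5 + 2*√3838 (w = -5 + √(13843 + 1509) = -5 + √15352 = -5 + 2*√3838 ≈ 118.90)
M(68)/(-31377) + w/11025 = -1/28/(-31377) + (-5 + 2*√3838)/11025 = -1/28*(-1/31377) + (-5 + 2*√3838)*(1/11025) = 1/878556 + (-1/2205 + 2*√3838/11025) = -41731/92248380 + 2*√3838/11025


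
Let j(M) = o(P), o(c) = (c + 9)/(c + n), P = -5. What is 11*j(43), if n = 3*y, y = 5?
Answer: 22/5 ≈ 4.4000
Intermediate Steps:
n = 15 (n = 3*5 = 15)
o(c) = (9 + c)/(15 + c) (o(c) = (c + 9)/(c + 15) = (9 + c)/(15 + c))
j(M) = 2/5 (j(M) = (9 - 5)/(15 - 5) = 4/10 = (1/10)*4 = 2/5)
11*j(43) = 11*(2/5) = 22/5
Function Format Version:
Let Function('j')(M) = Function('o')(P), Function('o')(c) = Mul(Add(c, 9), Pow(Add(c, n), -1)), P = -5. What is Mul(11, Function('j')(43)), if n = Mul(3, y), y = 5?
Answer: Rational(22, 5) ≈ 4.4000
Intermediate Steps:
n = 15 (n = Mul(3, 5) = 15)
Function('o')(c) = Mul(Pow(Add(15, c), -1), Add(9, c)) (Function('o')(c) = Mul(Add(c, 9), Pow(Add(c, 15), -1)) = Mul(Add(9, c), Pow(Add(15, c), -1)) = Mul(Pow(Add(15, c), -1), Add(9, c)))
Function('j')(M) = Rational(2, 5) (Function('j')(M) = Mul(Pow(Add(15, -5), -1), Add(9, -5)) = Mul(Pow(10, -1), 4) = Mul(Rational(1, 10), 4) = Rational(2, 5))
Mul(11, Function('j')(43)) = Mul(11, Rational(2, 5)) = Rational(22, 5)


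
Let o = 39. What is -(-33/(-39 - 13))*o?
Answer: -99/4 ≈ -24.750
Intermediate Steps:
-(-33/(-39 - 13))*o = -(-33/(-39 - 13))*39 = -(-33/(-52))*39 = -(-33*(-1/52))*39 = -33*39/52 = -1*99/4 = -99/4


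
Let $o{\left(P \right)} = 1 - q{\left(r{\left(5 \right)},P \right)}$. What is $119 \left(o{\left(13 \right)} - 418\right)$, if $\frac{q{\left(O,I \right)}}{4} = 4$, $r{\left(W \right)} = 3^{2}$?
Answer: $-51527$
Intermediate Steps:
$r{\left(W \right)} = 9$
$q{\left(O,I \right)} = 16$ ($q{\left(O,I \right)} = 4 \cdot 4 = 16$)
$o{\left(P \right)} = -15$ ($o{\left(P \right)} = 1 - 16 = -15$)
$119 \left(o{\left(13 \right)} - 418\right) = 119 \left(-15 - 418\right) = 119 \left(-433\right) = -51527$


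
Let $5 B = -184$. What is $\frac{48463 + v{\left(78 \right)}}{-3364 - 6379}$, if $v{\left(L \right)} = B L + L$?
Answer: $- \frac{228353}{48715} \approx -4.6875$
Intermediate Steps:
$B = - \frac{184}{5}$ ($B = \frac{1}{5} \left(-184\right) = - \frac{184}{5} \approx -36.8$)
$v{\left(L \right)} = - \frac{179 L}{5}$ ($v{\left(L \right)} = - \frac{184 L}{5} + L = - \frac{179 L}{5}$)
$\frac{48463 + v{\left(78 \right)}}{-3364 - 6379} = \frac{48463 - \frac{13962}{5}}{-3364 - 6379} = \frac{48463 - \frac{13962}{5}}{-9743} = \frac{228353}{5} \left(- \frac{1}{9743}\right) = - \frac{228353}{48715}$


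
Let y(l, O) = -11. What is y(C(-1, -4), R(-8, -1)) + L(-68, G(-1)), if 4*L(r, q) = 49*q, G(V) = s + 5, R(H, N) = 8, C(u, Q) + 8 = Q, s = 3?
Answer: 87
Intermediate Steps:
C(u, Q) = -8 + Q
G(V) = 8 (G(V) = 3 + 5 = 8)
L(r, q) = 49*q/4 (L(r, q) = (49*q)/4 = 49*q/4)
y(C(-1, -4), R(-8, -1)) + L(-68, G(-1)) = -11 + (49/4)*8 = -11 + 98 = 87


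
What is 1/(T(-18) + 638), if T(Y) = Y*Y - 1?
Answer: 1/961 ≈ 0.0010406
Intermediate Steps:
T(Y) = -1 + Y² (T(Y) = Y² - 1 = -1 + Y²)
1/(T(-18) + 638) = 1/((-1 + (-18)²) + 638) = 1/((-1 + 324) + 638) = 1/(323 + 638) = 1/961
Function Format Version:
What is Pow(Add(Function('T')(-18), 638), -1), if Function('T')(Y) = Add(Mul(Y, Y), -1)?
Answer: Rational(1, 961) ≈ 0.0010406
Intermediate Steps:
Function('T')(Y) = Add(-1, Pow(Y, 2)) (Function('T')(Y) = Add(Pow(Y, 2), -1) = Add(-1, Pow(Y, 2)))
Pow(Add(Function('T')(-18), 638), -1) = Pow(Add(Add(-1, Pow(-18, 2)), 638), -1) = Pow(Add(Add(-1, 324), 638), -1) = Pow(Add(323, 638), -1) = Pow(961, -1) = Rational(1, 961)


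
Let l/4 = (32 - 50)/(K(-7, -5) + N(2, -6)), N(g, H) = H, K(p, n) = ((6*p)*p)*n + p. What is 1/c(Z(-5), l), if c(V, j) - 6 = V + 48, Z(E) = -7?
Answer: 1/47 ≈ 0.021277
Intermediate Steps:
K(p, n) = p + 6*n*p² (K(p, n) = (6*p²)*n + p = 6*n*p² + p = p + 6*n*p²)
l = 72/1483 (l = 4*((32 - 50)/(-7*(1 + 6*(-5)*(-7)) - 6)) = 4*(-18/(-7*(1 + 210) - 6)) = 4*(-18/(-7*211 - 6)) = 4*(-18/(-1477 - 6)) = 4*(-18/(-1483)) = 4*(-18*(-1/1483)) = 4*(18/1483) = 72/1483 ≈ 0.048550)
c(V, j) = 54 + V (c(V, j) = 6 + (V + 48) = 6 + (48 + V) = 54 + V)
1/c(Z(-5), l) = 1/(54 - 7) = 1/47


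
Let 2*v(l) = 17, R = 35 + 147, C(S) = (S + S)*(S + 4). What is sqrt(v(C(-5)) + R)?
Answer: sqrt(762)/2 ≈ 13.802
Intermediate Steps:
C(S) = 2*S*(4 + S) (C(S) = (2*S)*(4 + S) = 2*S*(4 + S))
R = 182
v(l) = 17/2 (v(l) = (1/2)*17 = 17/2)
sqrt(v(C(-5)) + R) = sqrt(17/2 + 182) = sqrt(381/2) = sqrt(762)/2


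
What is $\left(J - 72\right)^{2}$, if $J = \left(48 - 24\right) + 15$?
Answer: $1089$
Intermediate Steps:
$J = 39$ ($J = 24 + 15 = 39$)
$\left(J - 72\right)^{2} = \left(39 - 72\right)^{2} = \left(-33\right)^{2} = 1089$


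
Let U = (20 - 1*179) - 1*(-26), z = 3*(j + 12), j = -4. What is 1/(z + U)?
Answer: -1/109 ≈ -0.0091743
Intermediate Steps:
z = 24 (z = 3*(-4 + 12) = 3*8 = 24)
U = -133 (U = (20 - 179) + 26 = -159 + 26 = -133)
1/(z + U) = 1/(24 - 133) = 1/(-109) = -1/109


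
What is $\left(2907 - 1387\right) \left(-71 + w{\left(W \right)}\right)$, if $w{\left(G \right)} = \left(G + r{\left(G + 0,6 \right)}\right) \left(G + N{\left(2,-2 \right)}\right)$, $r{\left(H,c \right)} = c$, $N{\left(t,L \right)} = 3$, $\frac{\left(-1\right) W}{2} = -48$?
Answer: $15241040$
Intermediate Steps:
$W = 96$ ($W = \left(-2\right) \left(-48\right) = 96$)
$w{\left(G \right)} = \left(3 + G\right) \left(6 + G\right)$ ($w{\left(G \right)} = \left(G + 6\right) \left(G + 3\right) = \left(6 + G\right) \left(3 + G\right) = \left(3 + G\right) \left(6 + G\right)$)
$\left(2907 - 1387\right) \left(-71 + w{\left(W \right)}\right) = \left(2907 - 1387\right) \left(-71 + \left(18 + 96^{2} + 9 \cdot 96\right)\right) = 1520 \left(-71 + \left(18 + 9216 + 864\right)\right) = 1520 \left(-71 + 10098\right) = 1520 \cdot 10027 = 15241040$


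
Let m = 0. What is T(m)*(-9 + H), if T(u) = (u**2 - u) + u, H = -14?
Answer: 0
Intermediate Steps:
T(u) = u**2
T(m)*(-9 + H) = 0**2*(-9 - 14) = 0*(-23) = 0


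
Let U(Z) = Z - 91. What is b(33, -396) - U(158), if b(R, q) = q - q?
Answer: -67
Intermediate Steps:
b(R, q) = 0
U(Z) = -91 + Z
b(33, -396) - U(158) = 0 - (-91 + 158) = 0 - 1*67 = 0 - 67 = -67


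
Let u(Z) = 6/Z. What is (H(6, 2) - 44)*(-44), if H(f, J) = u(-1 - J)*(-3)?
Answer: 1672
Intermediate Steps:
H(f, J) = -18/(-1 - J) (H(f, J) = (6/(-1 - J))*(-3) = -18/(-1 - J))
(H(6, 2) - 44)*(-44) = (18/(1 + 2) - 44)*(-44) = (18/3 - 44)*(-44) = (18*(1/3) - 44)*(-44) = (6 - 44)*(-44) = -38*(-44) = 1672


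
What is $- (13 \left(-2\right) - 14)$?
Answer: $40$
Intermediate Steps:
$- (13 \left(-2\right) - 14) = - (-26 - 14) = \left(-1\right) \left(-40\right) = 40$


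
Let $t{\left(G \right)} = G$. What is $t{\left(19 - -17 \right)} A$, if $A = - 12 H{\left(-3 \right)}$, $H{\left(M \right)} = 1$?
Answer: $-432$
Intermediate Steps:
$A = -12$ ($A = \left(-12\right) 1 = -12$)
$t{\left(19 - -17 \right)} A = \left(19 - -17\right) \left(-12\right) = \left(19 + 17\right) \left(-12\right) = 36 \left(-12\right) = -432$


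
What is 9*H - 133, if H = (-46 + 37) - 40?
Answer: -574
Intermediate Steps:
H = -49 (H = -9 - 40 = -49)
9*H - 133 = 9*(-49) - 133 = -441 - 133 = -574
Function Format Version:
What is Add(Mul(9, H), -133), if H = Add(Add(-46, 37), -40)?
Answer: -574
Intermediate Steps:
H = -49 (H = Add(-9, -40) = -49)
Add(Mul(9, H), -133) = Add(Mul(9, -49), -133) = Add(-441, -133) = -574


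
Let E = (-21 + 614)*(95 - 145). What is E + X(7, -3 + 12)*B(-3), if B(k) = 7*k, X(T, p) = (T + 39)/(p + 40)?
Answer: -207688/7 ≈ -29670.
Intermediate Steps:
E = -29650 (E = 593*(-50) = -29650)
X(T, p) = (39 + T)/(40 + p)
E + X(7, -3 + 12)*B(-3) = -29650 + ((39 + 7)/(40 + (-3 + 12)))*(7*(-3)) = -29650 + (46/(40 + 9))*(-21) = -29650 + (46/49)*(-21) = -29650 - 138/7 = -207688/7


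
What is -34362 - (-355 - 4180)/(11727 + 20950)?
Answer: -1122842539/32677 ≈ -34362.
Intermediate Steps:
-34362 - (-355 - 4180)/(11727 + 20950) = -34362 - (-4535)/32677 = -34362 - 1*(-4535/32677) = -34362 + 4535/32677 = -1122842539/32677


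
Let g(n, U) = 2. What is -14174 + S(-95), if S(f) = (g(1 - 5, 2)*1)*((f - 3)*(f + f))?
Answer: 23066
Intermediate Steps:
S(f) = 4*f*(-3 + f) (S(f) = (2*1)*((f - 3)*(f + f)) = 2*((-3 + f)*(2*f)) = 2*(2*f*(-3 + f)) = 4*f*(-3 + f))
-14174 + S(-95) = -14174 + 4*(-95)*(-3 - 95) = -14174 + 4*(-95)*(-98) = -14174 + 37240 = 23066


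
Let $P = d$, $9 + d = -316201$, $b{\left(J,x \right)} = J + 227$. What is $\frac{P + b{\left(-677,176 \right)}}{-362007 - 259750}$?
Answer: $\frac{316660}{621757} \approx 0.5093$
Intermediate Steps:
$b{\left(J,x \right)} = 227 + J$
$d = -316210$ ($d = -9 - 316201 = -316210$)
$P = -316210$
$\frac{P + b{\left(-677,176 \right)}}{-362007 - 259750} = \frac{-316210 + \left(227 - 677\right)}{-362007 - 259750} = \frac{-316210 - 450}{-621757} = \left(-316660\right) \left(- \frac{1}{621757}\right) = \frac{316660}{621757}$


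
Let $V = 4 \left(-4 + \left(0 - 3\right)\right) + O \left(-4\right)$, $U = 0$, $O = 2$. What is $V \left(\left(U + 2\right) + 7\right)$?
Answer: $-324$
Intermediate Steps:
$V = -36$ ($V = 4 \left(-4 + \left(0 - 3\right)\right) + 2 \left(-4\right) = 4 \left(-4 - 3\right) - 8 = 4 \left(-7\right) - 8 = -28 - 8 = -36$)
$V \left(\left(U + 2\right) + 7\right) = - 36 \left(\left(0 + 2\right) + 7\right) = - 36 \left(2 + 7\right) = \left(-36\right) 9 = -324$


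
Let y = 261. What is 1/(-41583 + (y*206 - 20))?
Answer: 1/12163 ≈ 8.2217e-5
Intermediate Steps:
1/(-41583 + (y*206 - 20)) = 1/(-41583 + (261*206 - 20)) = 1/(-41583 + (53766 - 20)) = 1/(-41583 + 53746) = 1/12163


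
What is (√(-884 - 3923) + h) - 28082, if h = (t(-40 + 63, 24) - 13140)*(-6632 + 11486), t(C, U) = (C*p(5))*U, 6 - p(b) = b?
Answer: -61130234 + I*√4807 ≈ -6.113e+7 + 69.333*I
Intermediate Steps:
p(b) = 6 - b
t(C, U) = C*U (t(C, U) = (C*(6 - 1*5))*U = (C*(6 - 5))*U = (C*1)*U = C*U)
h = -61102152 (h = ((-40 + 63)*24 - 13140)*(-6632 + 11486) = (23*24 - 13140)*4854 = (552 - 13140)*4854 = -12588*4854 = -61102152)
(√(-884 - 3923) + h) - 28082 = (√(-884 - 3923) - 61102152) - 28082 = (√(-4807) - 61102152) - 28082 = (I*√4807 - 61102152) - 28082 = (-61102152 + I*√4807) - 28082 = -61130234 + I*√4807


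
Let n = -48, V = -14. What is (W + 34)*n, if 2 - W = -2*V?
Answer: -384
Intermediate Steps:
W = -26 (W = 2 - (-2)*(-14) = 2 - 1*28 = 2 - 28 = -26)
(W + 34)*n = (-26 + 34)*(-48) = 8*(-48) = -384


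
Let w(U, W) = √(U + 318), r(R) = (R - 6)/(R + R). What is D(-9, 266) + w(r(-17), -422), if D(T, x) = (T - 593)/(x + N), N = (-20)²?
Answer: -301/333 + √368390/34 ≈ 16.948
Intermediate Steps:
N = 400
r(R) = (-6 + R)/(2*R) (r(R) = (-6 + R)/((2*R)) = (-6 + R)*(1/(2*R)) = (-6 + R)/(2*R))
w(U, W) = √(318 + U)
D(T, x) = (-593 + T)/(400 + x) (D(T, x) = (T - 593)/(x + 400) = (-593 + T)/(400 + x))
D(-9, 266) + w(r(-17), -422) = (-593 - 9)/(400 + 266) + √(318 + (½)*(-6 - 17)/(-17)) = -602/666 + √(318 + (½)*(-1/17)*(-23)) = (1/666)*(-602) + √(318 + 23/34) = -301/333 + √(10835/34) = -301/333 + √368390/34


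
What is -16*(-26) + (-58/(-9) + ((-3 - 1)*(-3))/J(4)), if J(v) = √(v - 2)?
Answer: 3802/9 + 6*√2 ≈ 430.93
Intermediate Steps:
J(v) = √(-2 + v)
-16*(-26) + (-58/(-9) + ((-3 - 1)*(-3))/J(4)) = -16*(-26) + (-58/(-9) + ((-3 - 1)*(-3))/(√(-2 + 4))) = 416 + (-58*(-⅑) + (-4*(-3))/(√2)) = 416 + (58/9 + 12*(√2/2)) = 416 + (58/9 + 6*√2) = 3802/9 + 6*√2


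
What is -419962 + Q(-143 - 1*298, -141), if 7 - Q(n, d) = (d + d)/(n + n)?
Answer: -61733432/147 ≈ -4.1996e+5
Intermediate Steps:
Q(n, d) = 7 - d/n (Q(n, d) = 7 - (d + d)/(n + n) = 7 - 2*d/(2*n) = 7 - 2*d*1/(2*n) = 7 - d/n)
-419962 + Q(-143 - 1*298, -141) = -419962 + (7 - 1*(-141)/(-143 - 1*298)) = -419962 + (7 - 1*(-141)/(-143 - 298)) = -419962 + (7 - 1*(-141)/(-441)) = -419962 + (7 - 1*(-141)*(-1/441)) = -419962 + (7 - 47/147) = -419962 + 982/147 = -61733432/147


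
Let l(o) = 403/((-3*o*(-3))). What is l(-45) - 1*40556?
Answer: -16425583/405 ≈ -40557.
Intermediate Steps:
l(o) = 403/(9*o) (l(o) = 403/((9*o)) = 403*(1/(9*o)) = 403/(9*o))
l(-45) - 1*40556 = (403/9)/(-45) - 1*40556 = (403/9)*(-1/45) - 40556 = -403/405 - 40556 = -16425583/405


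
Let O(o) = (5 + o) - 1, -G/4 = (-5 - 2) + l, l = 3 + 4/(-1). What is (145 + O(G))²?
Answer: 32761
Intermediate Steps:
l = -1 (l = 3 - 1*4 = 3 - 4 = -1)
G = 32 (G = -4*((-5 - 2) - 1) = -4*(-7 - 1) = -4*(-8) = 32)
O(o) = 4 + o
(145 + O(G))² = (145 + (4 + 32))² = (145 + 36)² = 181² = 32761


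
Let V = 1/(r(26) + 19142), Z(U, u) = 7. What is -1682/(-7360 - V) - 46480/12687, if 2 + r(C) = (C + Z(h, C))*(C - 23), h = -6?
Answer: -6170972131054/1796467033167 ≈ -3.4351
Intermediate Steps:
r(C) = -2 + (-23 + C)*(7 + C) (r(C) = -2 + (C + 7)*(C - 23) = -2 + (7 + C)*(-23 + C) = -2 + (-23 + C)*(7 + C))
V = 1/19239 (V = 1/((-163 + 26**2 - 16*26) + 19142) = 1/((-163 + 676 - 416) + 19142) = 1/(97 + 19142) = 1/19239 ≈ 5.1978e-5)
-1682/(-7360 - V) - 46480/12687 = -1682/(-7360 - 1*1/19239) - 46480/12687 = -1682/(-7360 - 1/19239) - 46480*1/12687 = -1682/(-141599041/19239) - 46480/12687 = -1682*(-19239/141599041) - 46480/12687 = 32359998/141599041 - 46480/12687 = -6170972131054/1796467033167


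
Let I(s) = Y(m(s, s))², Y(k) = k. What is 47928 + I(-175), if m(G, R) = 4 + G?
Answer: 77169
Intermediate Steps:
I(s) = (4 + s)²
47928 + I(-175) = 47928 + (4 - 175)² = 47928 + (-171)² = 47928 + 29241 = 77169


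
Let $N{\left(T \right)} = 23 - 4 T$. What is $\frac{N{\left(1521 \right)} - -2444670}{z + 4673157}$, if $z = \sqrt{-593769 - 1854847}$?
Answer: $\frac{11396002718613}{21838398795265} - \frac{4877218 i \sqrt{612154}}{21838398795265} \approx 0.52183 - 0.00017474 i$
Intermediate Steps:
$z = 2 i \sqrt{612154}$ ($z = \sqrt{-2448616} = 2 i \sqrt{612154} \approx 1564.8 i$)
$\frac{N{\left(1521 \right)} - -2444670}{z + 4673157} = \frac{\left(23 - 6084\right) - -2444670}{2 i \sqrt{612154} + 4673157} = \frac{\left(23 - 6084\right) + \left(1909021 + 535649\right)}{4673157 + 2 i \sqrt{612154}} = \frac{-6061 + 2444670}{4673157 + 2 i \sqrt{612154}} = \frac{2438609}{4673157 + 2 i \sqrt{612154}}$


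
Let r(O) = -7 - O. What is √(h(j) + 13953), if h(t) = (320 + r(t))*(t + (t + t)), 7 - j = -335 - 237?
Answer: I*√448089 ≈ 669.39*I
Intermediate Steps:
j = 579 (j = 7 - (-335 - 237) = 7 - 1*(-572) = 7 + 572 = 579)
h(t) = 3*t*(313 - t) (h(t) = (320 + (-7 - t))*(t + (t + t)) = (313 - t)*(t + 2*t) = (313 - t)*(3*t) = 3*t*(313 - t))
√(h(j) + 13953) = √(3*579*(313 - 1*579) + 13953) = √(3*579*(313 - 579) + 13953) = √(3*579*(-266) + 13953) = √(-462042 + 13953) = √(-448089) = I*√448089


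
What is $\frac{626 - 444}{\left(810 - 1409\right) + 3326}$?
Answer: $\frac{182}{2727} \approx 0.06674$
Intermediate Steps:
$\frac{626 - 444}{\left(810 - 1409\right) + 3326} = \frac{182}{\left(810 - 1409\right) + 3326} = \frac{182}{-599 + 3326} = \frac{182}{2727}$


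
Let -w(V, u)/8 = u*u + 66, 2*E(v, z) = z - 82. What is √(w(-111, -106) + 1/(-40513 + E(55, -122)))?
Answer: I*√149148264832215/40615 ≈ 300.69*I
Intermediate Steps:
E(v, z) = -41 + z/2 (E(v, z) = (z - 82)/2 = (-82 + z)/2 = -41 + z/2)
w(V, u) = -528 - 8*u² (w(V, u) = -8*(u*u + 66) = -8*(u² + 66) = -8*(66 + u²) = -528 - 8*u²)
√(w(-111, -106) + 1/(-40513 + E(55, -122))) = √((-528 - 8*(-106)²) + 1/(-40513 + (-41 + (½)*(-122)))) = √((-528 - 8*11236) + 1/(-40513 + (-41 - 61))) = √((-528 - 89888) + 1/(-40513 - 102)) = √(-90416 + 1/(-40615)) = √(-90416 - 1/40615) = √(-3672245841/40615) = I*√149148264832215/40615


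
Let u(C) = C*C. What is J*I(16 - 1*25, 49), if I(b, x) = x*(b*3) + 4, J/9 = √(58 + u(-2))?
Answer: -11871*√62 ≈ -93472.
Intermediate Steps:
u(C) = C²
J = 9*√62 (J = 9*√(58 + (-2)²) = 9*√(58 + 4) = 9*√62 ≈ 70.866)
I(b, x) = 4 + 3*b*x (I(b, x) = x*(3*b) + 4 = 3*b*x + 4 = 4 + 3*b*x)
J*I(16 - 1*25, 49) = (9*√62)*(4 + 3*(16 - 1*25)*49) = (9*√62)*(4 + 3*(16 - 25)*49) = (9*√62)*(4 + 3*(-9)*49) = (9*√62)*(4 - 1323) = (9*√62)*(-1319) = -11871*√62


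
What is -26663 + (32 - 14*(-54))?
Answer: -25875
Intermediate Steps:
-26663 + (32 - 14*(-54)) = -26663 + (32 + 756) = -26663 + 788 = -25875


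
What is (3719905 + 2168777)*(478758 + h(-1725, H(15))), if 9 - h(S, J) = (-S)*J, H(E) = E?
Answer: 2666936968344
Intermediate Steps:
h(S, J) = 9 + J*S (h(S, J) = 9 - (-S)*J = 9 - (-1)*J*S = 9 + J*S)
(3719905 + 2168777)*(478758 + h(-1725, H(15))) = (3719905 + 2168777)*(478758 + (9 + 15*(-1725))) = 5888682*(478758 + (9 - 25875)) = 5888682*(478758 - 25866) = 5888682*452892 = 2666936968344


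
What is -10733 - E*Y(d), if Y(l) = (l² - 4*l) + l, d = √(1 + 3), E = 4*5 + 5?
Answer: -10683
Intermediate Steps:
E = 25 (E = 20 + 5 = 25)
d = 2 (d = √4 = 2)
Y(l) = l² - 3*l
-10733 - E*Y(d) = -10733 - 25*2*(-3 + 2) = -10733 - 25*2*(-1) = -10733 - 25*(-2) = -10733 - 1*(-50) = -10733 + 50 = -10683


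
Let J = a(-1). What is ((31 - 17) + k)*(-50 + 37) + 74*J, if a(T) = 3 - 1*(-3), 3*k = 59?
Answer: 19/3 ≈ 6.3333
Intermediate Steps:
k = 59/3 (k = (⅓)*59 = 59/3 ≈ 19.667)
a(T) = 6 (a(T) = 3 + 3 = 6)
J = 6
((31 - 17) + k)*(-50 + 37) + 74*J = ((31 - 17) + 59/3)*(-50 + 37) + 74*6 = (14 + 59/3)*(-13) + 444 = (101/3)*(-13) + 444 = -1313/3 + 444 = 19/3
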